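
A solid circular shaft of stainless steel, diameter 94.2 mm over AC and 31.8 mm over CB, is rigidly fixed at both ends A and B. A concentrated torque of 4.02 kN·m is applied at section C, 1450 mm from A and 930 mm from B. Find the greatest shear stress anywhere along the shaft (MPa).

24.0 MPa

Compatibility: T_A·a/J_AC = T_B·b/J_CB with T_A + T_B = T₀.
J_AC = 7.73×10^-6 m⁴, J_CB = 1.00×10^-7 m⁴, so T_A = T₀·(J_AC/a)/((J_AC/a)+(J_CB/b)) = 3940 N·m, T_B = 79.78 N·m.
τ in each portion: τ_AC = 2.40×10^7 Pa, τ_CB = 1.26×10^7 Pa; maximum is in AC.
τ_max = T_AC·r/J = 3940·0.0471/7.73×10^-6 = 2.401×10^7 Pa.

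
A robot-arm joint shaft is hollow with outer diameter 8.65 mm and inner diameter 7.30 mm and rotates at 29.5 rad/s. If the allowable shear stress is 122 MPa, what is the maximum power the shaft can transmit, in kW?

J = π(d_o⁴ − d_i⁴)/32 = π(0.00865⁴ − 0.00730⁴)/32 = 2.708×10^-10 m⁴.
T_max = τ_allow·J/r = 1.22×10^8 × 2.708×10^-10 / 0.00432 = 7.639 N·m.
ω = 29.5 rad/s, so P_max = T_max·ω = 225.4 W.

0.225 kW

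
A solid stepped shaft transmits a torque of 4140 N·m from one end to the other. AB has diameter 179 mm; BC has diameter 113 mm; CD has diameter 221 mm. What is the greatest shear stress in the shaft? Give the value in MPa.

Under the same torque, τ_max = 16T/(πd³) is largest where d is smallest — segment BC (d = 113 mm).
τ_max = 16·4140/(π·(0.113)³) = 1.461×10^7 Pa.

14.6 MPa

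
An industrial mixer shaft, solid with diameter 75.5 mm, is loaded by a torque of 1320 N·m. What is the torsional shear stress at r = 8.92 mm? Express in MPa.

J = πd⁴/32 = π(0.0755)⁴/32 = 3.190×10^-6 m⁴.
Shear stress varies linearly with radius: τ = T·r/J = 1320 × 0.00892 / 3.190×10^-6 = 3.691×10^6 Pa.

3.69 MPa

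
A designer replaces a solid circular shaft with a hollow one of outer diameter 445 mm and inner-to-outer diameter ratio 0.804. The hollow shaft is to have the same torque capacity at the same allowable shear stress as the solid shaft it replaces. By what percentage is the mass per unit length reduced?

49.3 %

Equal τ_max and T ⇒ the solid shaft needs d_s³ = d_o³(1−k⁴), so d_s = 445·(1−0.804⁴)^(1/3) = 371.6 mm.
Area ratio A_h/A_s = d_o²(1−k²)/d_s² = (1−k²)/(1−k⁴)^(2/3) = 0.5072.
Mass saving = 1 − 0.5072 = 49.3 %.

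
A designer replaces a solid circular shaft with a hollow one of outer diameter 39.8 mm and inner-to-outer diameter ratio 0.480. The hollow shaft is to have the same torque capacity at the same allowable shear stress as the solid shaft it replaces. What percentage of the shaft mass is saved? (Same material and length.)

20.2 %

Equal τ_max and T ⇒ the solid shaft needs d_s³ = d_o³(1−k⁴), so d_s = 39.8·(1−0.480⁴)^(1/3) = 39.08 mm.
Area ratio A_h/A_s = d_o²(1−k²)/d_s² = (1−k²)/(1−k⁴)^(2/3) = 0.7981.
Mass saving = 1 − 0.7981 = 20.2 %.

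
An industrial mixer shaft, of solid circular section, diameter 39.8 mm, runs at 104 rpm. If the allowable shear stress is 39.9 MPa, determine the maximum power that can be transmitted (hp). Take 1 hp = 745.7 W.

J = πd⁴/32 = π(0.0398)⁴/32 = 2.463×10^-7 m⁴.
T_max = τ_allow·J/r = 3.99×10^7 × 2.463×10^-7 / 0.0199 = 493.9 N·m.
ω = 2π·104/60 = 10.89 rad/s, so P_max = T_max·ω = 5379 W.

7.21 hp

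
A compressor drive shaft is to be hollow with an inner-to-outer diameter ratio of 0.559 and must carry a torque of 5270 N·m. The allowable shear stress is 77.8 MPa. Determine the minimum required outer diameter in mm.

For a hollow shaft with d_i/d_o = 0.559: τ_max = 16T/(π d_o³ (1−k⁴)), so d_o = [16T/(π τ_allow (1−k⁴))]^(1/3) = [16·5270/(π·7.78×10^7·0.9024)]^(1/3) = 0.07258 m.

72.6 mm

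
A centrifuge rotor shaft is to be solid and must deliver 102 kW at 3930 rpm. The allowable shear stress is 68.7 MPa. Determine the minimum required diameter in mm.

ω = 2π·3930/60 = 411.5 rad/s, so T = P/ω = 102×10³ / 411.5 = 247.8 N·m.
For a solid shaft τ_max = 16T/(πd³), so d = (16T/(π τ_allow))^(1/3) = (16·247.8/(π·6.87×10^7))^(1/3) = 0.02639 m.

26.4 mm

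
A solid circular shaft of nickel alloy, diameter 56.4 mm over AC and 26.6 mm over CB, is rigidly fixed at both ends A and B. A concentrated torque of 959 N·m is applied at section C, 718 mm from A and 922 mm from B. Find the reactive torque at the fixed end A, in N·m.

923 N·m

Compatibility: T_A·a/J_AC = T_B·b/J_CB with T_A + T_B = T₀.
J_AC = 9.93×10^-7 m⁴, J_CB = 4.92×10^-8 m⁴, so T_A = T₀·(J_AC/a)/((J_AC/a)+(J_CB/b)) = 923.4 N·m, T_B = 35.58 N·m.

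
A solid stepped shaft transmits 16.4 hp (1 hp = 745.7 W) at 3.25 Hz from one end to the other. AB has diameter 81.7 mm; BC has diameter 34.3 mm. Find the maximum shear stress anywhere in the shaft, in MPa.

75.6 MPa

ω = 2π·3.25 = 20.42 rad/s, so T = P/ω = 16.4×745.7 / 20.42 = 598.9 N·m.
Under the same torque, τ_max = 16T/(πd³) is largest where d is smallest — segment BC (d = 34.3 mm).
τ_max = 16·598.9/(π·(0.0343)³) = 7.558×10^7 Pa.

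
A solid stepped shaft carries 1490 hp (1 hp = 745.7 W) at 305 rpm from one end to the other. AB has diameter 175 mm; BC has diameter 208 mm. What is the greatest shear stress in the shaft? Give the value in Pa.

3.31e7 Pa

ω = 2π·305/60 = 31.94 rad/s, so T = P/ω = 1490×745.7 / 31.94 = 34790 N·m.
Under the same torque, τ_max = 16T/(πd³) is largest where d is smallest — segment AB (d = 175 mm).
τ_max = 16·34790/(π·(0.175)³) = 3.306×10^7 Pa.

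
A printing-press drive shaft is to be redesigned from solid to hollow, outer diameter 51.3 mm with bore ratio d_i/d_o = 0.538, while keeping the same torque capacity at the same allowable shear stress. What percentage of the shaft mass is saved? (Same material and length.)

24.7 %

Equal τ_max and T ⇒ the solid shaft needs d_s³ = d_o³(1−k⁴), so d_s = 51.3·(1−0.538⁴)^(1/3) = 49.83 mm.
Area ratio A_h/A_s = d_o²(1−k²)/d_s² = (1−k²)/(1−k⁴)^(2/3) = 0.7532.
Mass saving = 1 − 0.7532 = 24.7 %.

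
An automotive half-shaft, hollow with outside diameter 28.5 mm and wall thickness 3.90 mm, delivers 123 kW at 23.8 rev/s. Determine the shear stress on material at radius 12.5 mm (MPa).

ω = 2π·23.8 = 149.5 rad/s, so T = P/ω = 123×10³ / 149.5 = 822.5 N·m.
J = π(d_o⁴ − d_i⁴)/32 = π(0.0285⁴ − 0.0207⁴)/32 = 4.675×10^-8 m⁴.
Shear stress varies linearly with radius: τ = T·r/J = 822.5 × 0.0125 / 4.675×10^-8 = 2.199×10^8 Pa.

220 MPa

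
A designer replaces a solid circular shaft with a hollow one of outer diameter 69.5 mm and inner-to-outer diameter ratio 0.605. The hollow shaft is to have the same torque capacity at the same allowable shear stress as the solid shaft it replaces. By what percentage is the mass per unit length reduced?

30.2 %

Equal τ_max and T ⇒ the solid shaft needs d_s³ = d_o³(1−k⁴), so d_s = 69.5·(1−0.605⁴)^(1/3) = 66.25 mm.
Area ratio A_h/A_s = d_o²(1−k²)/d_s² = (1−k²)/(1−k⁴)^(2/3) = 0.6978.
Mass saving = 1 − 0.6978 = 30.2 %.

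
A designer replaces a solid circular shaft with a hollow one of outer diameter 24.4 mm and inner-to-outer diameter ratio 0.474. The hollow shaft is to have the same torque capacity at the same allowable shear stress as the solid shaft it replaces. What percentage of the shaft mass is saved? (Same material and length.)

Equal τ_max and T ⇒ the solid shaft needs d_s³ = d_o³(1−k⁴), so d_s = 24.4·(1−0.474⁴)^(1/3) = 23.98 mm.
Area ratio A_h/A_s = d_o²(1−k²)/d_s² = (1−k²)/(1−k⁴)^(2/3) = 0.8026.
Mass saving = 1 − 0.8026 = 19.7 %.

19.7 %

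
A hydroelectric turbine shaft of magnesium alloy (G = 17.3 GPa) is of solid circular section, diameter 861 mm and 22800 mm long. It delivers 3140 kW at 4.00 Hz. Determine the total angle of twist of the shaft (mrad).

3.05 mrad

ω = 2π·4.00 = 25.13 rad/s, so T = P/ω = 3140×10³ / 25.13 = 124900 N·m.
J = πd⁴/32 = π(0.861)⁴/32 = 0.05395 m⁴.
θ = T·L/(G·J) = 124900 × 22.8 / (17.3×10⁹ × 0.05395) = 3.052×10^-3 rad.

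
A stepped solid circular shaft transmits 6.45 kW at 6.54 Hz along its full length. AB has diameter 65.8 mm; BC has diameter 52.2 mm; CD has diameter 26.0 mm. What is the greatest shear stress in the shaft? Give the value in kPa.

ω = 2π·6.54 = 41.09 rad/s, so T = P/ω = 6.45×10³ / 41.09 = 157.0 N·m.
Under the same torque, τ_max = 16T/(πd³) is largest where d is smallest — segment CD (d = 26.0 mm).
τ_max = 16·157.0/(π·(0.0260)³) = 4.548×10^7 Pa.

45500 kPa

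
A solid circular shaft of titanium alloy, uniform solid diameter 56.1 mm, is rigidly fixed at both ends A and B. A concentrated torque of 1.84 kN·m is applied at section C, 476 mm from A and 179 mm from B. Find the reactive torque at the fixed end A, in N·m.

503 N·m

With uniform GJ and both ends fixed, compatibility θ_AC = θ_CB gives T_A·a = T_B·b, together with T_A + T_B = T₀.
T_A = T₀·b/(a+b) = 1840·179/655.0 = 502.8 N·m; T_B = 1337 N·m.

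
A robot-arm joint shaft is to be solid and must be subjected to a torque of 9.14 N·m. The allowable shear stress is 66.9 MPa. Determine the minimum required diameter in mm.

For a solid shaft τ_max = 16T/(πd³), so d = (16T/(π τ_allow))^(1/3) = (16·9.140/(π·6.69×10^7))^(1/3) = 0.008861 m.

8.86 mm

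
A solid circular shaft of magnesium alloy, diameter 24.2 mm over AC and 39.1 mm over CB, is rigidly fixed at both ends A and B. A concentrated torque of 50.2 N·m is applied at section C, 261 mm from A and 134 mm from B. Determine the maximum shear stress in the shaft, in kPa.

3980 kPa

Compatibility: T_A·a/J_AC = T_B·b/J_CB with T_A + T_B = T₀.
J_AC = 3.37×10^-8 m⁴, J_CB = 2.29×10^-7 m⁴, so T_A = T₀·(J_AC/a)/((J_AC/a)+(J_CB/b)) = 3.517 N·m, T_B = 46.68 N·m.
τ in each portion: τ_AC = 1.26×10^6 Pa, τ_CB = 3.98×10^6 Pa; maximum is in CB.
τ_max = T_CB·r/J = 46.68·0.0196/2.29×10^-7 = 3.977×10^6 Pa.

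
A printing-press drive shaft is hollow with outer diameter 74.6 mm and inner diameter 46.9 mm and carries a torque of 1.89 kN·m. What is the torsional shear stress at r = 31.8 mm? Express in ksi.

J = π(d_o⁴ − d_i⁴)/32 = π(0.0746⁴ − 0.0469⁴)/32 = 2.566×10^-6 m⁴.
Shear stress varies linearly with radius: τ = T·r/J = 1890 × 0.0318 / 2.566×10^-6 = 2.343×10^7 Pa.

3.40 ksi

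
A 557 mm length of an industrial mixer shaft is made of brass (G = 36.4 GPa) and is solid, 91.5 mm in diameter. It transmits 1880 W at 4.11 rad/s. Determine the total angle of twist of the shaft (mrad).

ω = 4.11 rad/s, so T = P/ω = 1880 / 4.110 = 457.4 N·m.
J = πd⁴/32 = π(0.0915)⁴/32 = 6.882×10^-6 m⁴.
θ = T·L/(G·J) = 457.4 × 0.557 / (36.4×10⁹ × 6.882×10^-6) = 1.017×10^-3 rad.

1.02 mrad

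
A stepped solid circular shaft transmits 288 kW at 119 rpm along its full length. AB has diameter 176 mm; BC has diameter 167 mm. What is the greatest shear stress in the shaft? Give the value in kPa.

25300 kPa

ω = 2π·119/60 = 12.46 rad/s, so T = P/ω = 288×10³ / 12.46 = 23110 N·m.
Under the same torque, τ_max = 16T/(πd³) is largest where d is smallest — segment BC (d = 167 mm).
τ_max = 16·23110/(π·(0.167)³) = 2.527×10^7 Pa.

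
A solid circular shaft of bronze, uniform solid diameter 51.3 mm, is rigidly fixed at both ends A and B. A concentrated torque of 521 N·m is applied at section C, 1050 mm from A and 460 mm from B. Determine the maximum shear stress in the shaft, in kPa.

13700 kPa

With uniform GJ and both ends fixed, compatibility θ_AC = θ_CB gives T_A·a = T_B·b, together with T_A + T_B = T₀.
T_A = T₀·b/(a+b) = 521.0·460/1510 = 158.7 N·m; T_B = 362.3 N·m.
τ in each portion: τ_AC = 5.99×10^6 Pa, τ_CB = 1.37×10^7 Pa; maximum is in CB.
τ_max = T_CB·r/J = 362.3·0.0256/6.80×10^-7 = 1.367×10^7 Pa.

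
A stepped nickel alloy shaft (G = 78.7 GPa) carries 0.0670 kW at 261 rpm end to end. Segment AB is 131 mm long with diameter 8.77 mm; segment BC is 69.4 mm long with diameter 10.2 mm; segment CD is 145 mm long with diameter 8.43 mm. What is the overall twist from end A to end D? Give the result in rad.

0.0182 rad

ω = 2π·261/60 = 27.33 rad/s, so T = P/ω = 0.0670×10³ / 27.33 = 2.451 N·m.
J_AB = π(0.00877)⁴/32 = 5.81×10^-10 m⁴; J_BC = π(0.0102)⁴/32 = 1.06×10^-9 m⁴; J_CD = π(0.00843)⁴/32 = 4.96×10^-10 m⁴.
θ = (T/G)·Σ L_i/J_i = (2.451/78.7×10⁹)·(0.131/5.81×10^-10 + 0.0694/1.06×10^-9 + 0.145/4.96×10^-10) = 0.01817 rad.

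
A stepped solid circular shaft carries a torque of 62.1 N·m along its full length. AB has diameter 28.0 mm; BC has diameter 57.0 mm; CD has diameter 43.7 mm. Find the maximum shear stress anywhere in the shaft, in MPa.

14.4 MPa

Under the same torque, τ_max = 16T/(πd³) is largest where d is smallest — segment AB (d = 28.0 mm).
τ_max = 16·62.10/(π·(0.0280)³) = 1.441×10^7 Pa.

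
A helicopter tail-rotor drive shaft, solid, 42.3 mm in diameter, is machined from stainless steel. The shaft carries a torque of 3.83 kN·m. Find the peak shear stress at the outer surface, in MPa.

258 MPa

J = πd⁴/32 = π(0.0423)⁴/32 = 3.143×10^-7 m⁴.
τ_max = T·r/J = 3830 × 0.0211 / 3.143×10^-7 = 2.577×10^8 Pa.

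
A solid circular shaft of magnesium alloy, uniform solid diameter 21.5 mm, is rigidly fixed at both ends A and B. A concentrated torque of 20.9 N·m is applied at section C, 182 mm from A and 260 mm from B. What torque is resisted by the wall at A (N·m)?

With uniform GJ and both ends fixed, compatibility θ_AC = θ_CB gives T_A·a = T_B·b, together with T_A + T_B = T₀.
T_A = T₀·b/(a+b) = 20.90·260/442.0 = 12.29 N·m; T_B = 8.606 N·m.

12.3 N·m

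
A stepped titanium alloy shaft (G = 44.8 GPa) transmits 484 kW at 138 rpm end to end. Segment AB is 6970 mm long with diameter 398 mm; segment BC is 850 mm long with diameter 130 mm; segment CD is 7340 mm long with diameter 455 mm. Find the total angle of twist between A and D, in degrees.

ω = 2π·138/60 = 14.45 rad/s, so T = P/ω = 484×10³ / 14.45 = 33490 N·m.
J_AB = π(0.398)⁴/32 = 2.46×10^-3 m⁴; J_BC = π(0.130)⁴/32 = 2.80×10^-5 m⁴; J_CD = π(0.455)⁴/32 = 4.21×10^-3 m⁴.
θ = (T/G)·Σ L_i/J_i = (33490/44.8×10⁹)·(6.97/2.46×10^-3 + 0.850/2.80×10^-5 + 7.34/4.21×10^-3) = 0.02608 rad.

1.49°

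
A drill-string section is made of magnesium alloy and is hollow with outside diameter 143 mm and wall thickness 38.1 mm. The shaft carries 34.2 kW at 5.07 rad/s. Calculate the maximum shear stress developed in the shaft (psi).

1790 psi

ω = 5.07 rad/s, so T = P/ω = 34.2×10³ / 5.070 = 6746 N·m.
J = π(d_o⁴ − d_i⁴)/32 = π(0.143⁴ − 0.0668⁴)/32 = 3.910×10^-5 m⁴.
τ_max = T·r/J = 6746 × 0.0715 / 3.910×10^-5 = 1.234×10^7 Pa.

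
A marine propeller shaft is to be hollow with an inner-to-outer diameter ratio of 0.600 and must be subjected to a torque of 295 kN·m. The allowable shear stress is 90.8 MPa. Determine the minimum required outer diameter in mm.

267 mm

For a hollow shaft with d_i/d_o = 0.600: τ_max = 16T/(π d_o³ (1−k⁴)), so d_o = [16T/(π τ_allow (1−k⁴))]^(1/3) = [16·295000/(π·9.08×10^7·0.8704)]^(1/3) = 0.2669 m.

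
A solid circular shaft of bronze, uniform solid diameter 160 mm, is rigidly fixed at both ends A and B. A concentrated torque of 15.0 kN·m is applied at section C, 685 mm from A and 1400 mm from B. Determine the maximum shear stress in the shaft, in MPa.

12.5 MPa

With uniform GJ and both ends fixed, compatibility θ_AC = θ_CB gives T_A·a = T_B·b, together with T_A + T_B = T₀.
T_A = T₀·b/(a+b) = 15000·1400/2085 = 10070 N·m; T_B = 4928 N·m.
τ in each portion: τ_AC = 1.25×10^7 Pa, τ_CB = 6.13×10^6 Pa; maximum is in AC.
τ_max = T_AC·r/J = 10070·0.0800/6.43×10^-5 = 1.252×10^7 Pa.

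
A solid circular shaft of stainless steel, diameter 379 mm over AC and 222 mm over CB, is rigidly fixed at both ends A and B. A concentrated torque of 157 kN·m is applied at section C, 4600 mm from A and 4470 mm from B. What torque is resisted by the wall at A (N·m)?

140000 N·m

Compatibility: T_A·a/J_AC = T_B·b/J_CB with T_A + T_B = T₀.
J_AC = 2.03×10^-3 m⁴, J_CB = 2.38×10^-4 m⁴, so T_A = T₀·(J_AC/a)/((J_AC/a)+(J_CB/b)) = 140000 N·m, T_B = 16960 N·m.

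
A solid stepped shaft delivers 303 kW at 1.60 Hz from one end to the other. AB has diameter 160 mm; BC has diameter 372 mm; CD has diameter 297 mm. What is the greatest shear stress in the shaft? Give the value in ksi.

5.44 ksi

ω = 2π·1.60 = 10.05 rad/s, so T = P/ω = 303×10³ / 10.05 = 30140 N·m.
Under the same torque, τ_max = 16T/(πd³) is largest where d is smallest — segment AB (d = 160 mm).
τ_max = 16·30140/(π·(0.160)³) = 3.748×10^7 Pa.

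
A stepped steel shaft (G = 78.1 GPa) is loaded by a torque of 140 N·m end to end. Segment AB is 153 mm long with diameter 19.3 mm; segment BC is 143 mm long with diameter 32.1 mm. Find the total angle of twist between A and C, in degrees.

J_AB = π(0.0193)⁴/32 = 1.36×10^-8 m⁴; J_BC = π(0.0321)⁴/32 = 1.04×10^-7 m⁴.
θ = (T/G)·Σ L_i/J_i = (140.0/78.1×10⁹)·(0.153/1.36×10^-8 + 0.143/1.04×10^-7) = 0.02259 rad.

1.29°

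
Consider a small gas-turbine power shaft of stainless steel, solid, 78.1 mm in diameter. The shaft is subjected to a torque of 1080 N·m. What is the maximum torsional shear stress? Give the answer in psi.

1670 psi

J = πd⁴/32 = π(0.0781)⁴/32 = 3.653×10^-6 m⁴.
τ_max = T·r/J = 1080 × 0.0390 / 3.653×10^-6 = 1.155×10^7 Pa.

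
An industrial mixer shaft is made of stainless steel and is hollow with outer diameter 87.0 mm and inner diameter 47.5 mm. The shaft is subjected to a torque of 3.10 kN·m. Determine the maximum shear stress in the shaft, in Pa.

J = π(d_o⁴ − d_i⁴)/32 = π(0.0870⁴ − 0.0475⁴)/32 = 5.125×10^-6 m⁴.
τ_max = T·r/J = 3100 × 0.0435 / 5.125×10^-6 = 2.631×10^7 Pa.

2.63e7 Pa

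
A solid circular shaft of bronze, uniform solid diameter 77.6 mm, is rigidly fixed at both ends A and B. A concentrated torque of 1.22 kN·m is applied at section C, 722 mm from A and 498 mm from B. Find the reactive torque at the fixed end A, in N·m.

With uniform GJ and both ends fixed, compatibility θ_AC = θ_CB gives T_A·a = T_B·b, together with T_A + T_B = T₀.
T_A = T₀·b/(a+b) = 1220·498/1220 = 498.0 N·m; T_B = 722.0 N·m.

498 N·m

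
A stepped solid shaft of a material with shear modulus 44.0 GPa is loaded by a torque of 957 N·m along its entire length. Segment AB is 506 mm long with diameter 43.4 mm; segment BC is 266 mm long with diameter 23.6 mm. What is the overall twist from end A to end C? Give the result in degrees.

12.7°

J_AB = π(0.0434)⁴/32 = 3.48×10^-7 m⁴; J_BC = π(0.0236)⁴/32 = 3.05×10^-8 m⁴.
θ = (T/G)·Σ L_i/J_i = (957.0/44.0×10⁹)·(0.506/3.48×10^-7 + 0.266/3.05×10^-8) = 0.2216 rad.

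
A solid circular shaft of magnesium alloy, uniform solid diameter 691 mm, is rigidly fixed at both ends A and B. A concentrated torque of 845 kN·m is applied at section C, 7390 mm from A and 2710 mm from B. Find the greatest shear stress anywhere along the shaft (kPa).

9540 kPa

With uniform GJ and both ends fixed, compatibility θ_AC = θ_CB gives T_A·a = T_B·b, together with T_A + T_B = T₀.
T_A = T₀·b/(a+b) = 845000·2710/10100 = 226700 N·m; T_B = 618300 N·m.
τ in each portion: τ_AC = 3.50×10^6 Pa, τ_CB = 9.54×10^6 Pa; maximum is in CB.
τ_max = T_CB·r/J = 618300·0.345/0.0224 = 9.544×10^6 Pa.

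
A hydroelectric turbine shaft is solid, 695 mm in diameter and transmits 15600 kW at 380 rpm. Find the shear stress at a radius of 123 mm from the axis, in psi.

ω = 2π·380/60 = 39.79 rad/s, so T = P/ω = 15600×10³ / 39.79 = 392000 N·m.
J = πd⁴/32 = π(0.695)⁴/32 = 0.02291 m⁴.
Shear stress varies linearly with radius: τ = T·r/J = 392000 × 0.123 / 0.02291 = 2.105×10^6 Pa.

305 psi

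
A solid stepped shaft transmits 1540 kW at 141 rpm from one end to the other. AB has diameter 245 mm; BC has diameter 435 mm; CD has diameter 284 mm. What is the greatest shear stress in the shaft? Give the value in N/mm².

ω = 2π·141/60 = 14.77 rad/s, so T = P/ω = 1540×10³ / 14.77 = 104300 N·m.
Under the same torque, τ_max = 16T/(πd³) is largest where d is smallest — segment AB (d = 245 mm).
τ_max = 16·104300/(π·(0.245)³) = 3.612×10^7 Pa.

36.1 N/mm²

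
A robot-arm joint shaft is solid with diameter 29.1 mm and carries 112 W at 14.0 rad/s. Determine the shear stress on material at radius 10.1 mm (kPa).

1150 kPa

ω = 14.0 rad/s, so T = P/ω = 112 / 14.00 = 8.000 N·m.
J = πd⁴/32 = π(0.0291)⁴/32 = 7.040×10^-8 m⁴.
Shear stress varies linearly with radius: τ = T·r/J = 8.000 × 0.0101 / 7.040×10^-8 = 1.148×10^6 Pa.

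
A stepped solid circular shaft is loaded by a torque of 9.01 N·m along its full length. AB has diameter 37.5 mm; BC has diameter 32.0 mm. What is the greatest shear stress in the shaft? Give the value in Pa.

Under the same torque, τ_max = 16T/(πd³) is largest where d is smallest — segment BC (d = 32.0 mm).
τ_max = 16·9.010/(π·(0.0320)³) = 1.400×10^6 Pa.

1.40e6 Pa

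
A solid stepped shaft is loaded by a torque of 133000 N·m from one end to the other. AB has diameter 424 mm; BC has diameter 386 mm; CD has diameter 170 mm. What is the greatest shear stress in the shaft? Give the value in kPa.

Under the same torque, τ_max = 16T/(πd³) is largest where d is smallest — segment CD (d = 170 mm).
τ_max = 16·133000/(π·(0.170)³) = 1.379×10^8 Pa.

138000 kPa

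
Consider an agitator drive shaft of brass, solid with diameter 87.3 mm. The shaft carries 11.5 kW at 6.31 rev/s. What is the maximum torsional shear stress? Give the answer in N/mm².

ω = 2π·6.31 = 39.65 rad/s, so T = P/ω = 11.5×10³ / 39.65 = 290.1 N·m.
J = πd⁴/32 = π(0.0873)⁴/32 = 5.702×10^-6 m⁴.
τ_max = T·r/J = 290.1 × 0.0437 / 5.702×10^-6 = 2.220×10^6 Pa.

2.22 N/mm²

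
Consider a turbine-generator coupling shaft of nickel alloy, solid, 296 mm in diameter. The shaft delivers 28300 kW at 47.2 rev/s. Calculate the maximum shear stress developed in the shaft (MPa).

ω = 2π·47.2 = 296.6 rad/s, so T = P/ω = 28300×10³ / 296.6 = 95430 N·m.
J = πd⁴/32 = π(0.296)⁴/32 = 7.536×10^-4 m⁴.
τ_max = T·r/J = 95430 × 0.148 / 7.536×10^-4 = 1.874×10^7 Pa.

18.7 MPa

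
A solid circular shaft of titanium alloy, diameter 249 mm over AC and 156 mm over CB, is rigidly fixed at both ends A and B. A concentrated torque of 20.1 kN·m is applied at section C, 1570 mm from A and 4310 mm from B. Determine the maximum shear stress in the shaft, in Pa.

6.28e6 Pa

Compatibility: T_A·a/J_AC = T_B·b/J_CB with T_A + T_B = T₀.
J_AC = 3.77×10^-4 m⁴, J_CB = 5.81×10^-5 m⁴, so T_A = T₀·(J_AC/a)/((J_AC/a)+(J_CB/b)) = 19030 N·m, T_B = 1068 N·m.
τ in each portion: τ_AC = 6.28×10^6 Pa, τ_CB = 1.43×10^6 Pa; maximum is in AC.
τ_max = T_AC·r/J = 19030·0.124/3.77×10^-4 = 6.278×10^6 Pa.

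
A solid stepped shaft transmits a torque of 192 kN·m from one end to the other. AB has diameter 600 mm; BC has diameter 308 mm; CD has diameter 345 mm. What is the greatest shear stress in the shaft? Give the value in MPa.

Under the same torque, τ_max = 16T/(πd³) is largest where d is smallest — segment BC (d = 308 mm).
τ_max = 16·192000/(π·(0.308)³) = 3.347×10^7 Pa.

33.5 MPa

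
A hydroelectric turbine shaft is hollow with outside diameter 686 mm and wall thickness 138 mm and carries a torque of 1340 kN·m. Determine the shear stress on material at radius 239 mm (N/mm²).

16.9 N/mm²

J = π(d_o⁴ − d_i⁴)/32 = π(0.686⁴ − 0.410⁴)/32 = 0.01897 m⁴.
Shear stress varies linearly with radius: τ = T·r/J = 1.340e6 × 0.239 / 0.01897 = 1.688×10^7 Pa.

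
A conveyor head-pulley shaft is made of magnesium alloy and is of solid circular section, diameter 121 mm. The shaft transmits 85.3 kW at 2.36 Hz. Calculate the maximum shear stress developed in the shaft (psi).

ω = 2π·2.36 = 14.83 rad/s, so T = P/ω = 85.3×10³ / 14.83 = 5753 N·m.
J = πd⁴/32 = π(0.121)⁴/32 = 2.104×10^-5 m⁴.
τ_max = T·r/J = 5753 × 0.0605 / 2.104×10^-5 = 1.654×10^7 Pa.

2400 psi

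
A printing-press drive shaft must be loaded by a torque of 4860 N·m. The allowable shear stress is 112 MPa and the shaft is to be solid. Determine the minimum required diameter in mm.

60.5 mm

For a solid shaft τ_max = 16T/(πd³), so d = (16T/(π τ_allow))^(1/3) = (16·4860/(π·1.12×10^8))^(1/3) = 0.06046 m.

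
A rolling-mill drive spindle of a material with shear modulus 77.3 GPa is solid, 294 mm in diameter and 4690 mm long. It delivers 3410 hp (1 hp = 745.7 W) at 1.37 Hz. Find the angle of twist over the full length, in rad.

ω = 2π·1.37 = 8.608 rad/s, so T = P/ω = 3410×745.7 / 8.608 = 295400 N·m.
J = πd⁴/32 = π(0.294)⁴/32 = 7.335×10^-4 m⁴.
θ = T·L/(G·J) = 295400 × 4.69 / (77.3×10⁹ × 7.335×10^-4) = 0.02444 rad.

0.0244 rad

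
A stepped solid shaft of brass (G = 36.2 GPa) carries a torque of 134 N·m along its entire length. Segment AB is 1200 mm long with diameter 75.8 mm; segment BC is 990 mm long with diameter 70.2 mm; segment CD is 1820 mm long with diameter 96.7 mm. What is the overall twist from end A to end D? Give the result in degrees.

J_AB = π(0.0758)⁴/32 = 3.24×10^-6 m⁴; J_BC = π(0.0702)⁴/32 = 2.38×10^-6 m⁴; J_CD = π(0.0967)⁴/32 = 8.58×10^-6 m⁴.
θ = (T/G)·Σ L_i/J_i = (134.0/36.2×10⁹)·(1.20/3.24×10^-6 + 0.990/2.38×10^-6 + 1.82/8.58×10^-6) = 3.692×10^-3 rad.

0.212°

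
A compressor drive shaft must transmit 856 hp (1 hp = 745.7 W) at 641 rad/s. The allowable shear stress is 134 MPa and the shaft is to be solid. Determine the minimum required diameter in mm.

33.6 mm

ω = 641 rad/s, so T = P/ω = 856×745.7 / 641.0 = 995.8 N·m.
For a solid shaft τ_max = 16T/(πd³), so d = (16T/(π τ_allow))^(1/3) = (16·995.8/(π·1.34×10^8))^(1/3) = 0.03357 m.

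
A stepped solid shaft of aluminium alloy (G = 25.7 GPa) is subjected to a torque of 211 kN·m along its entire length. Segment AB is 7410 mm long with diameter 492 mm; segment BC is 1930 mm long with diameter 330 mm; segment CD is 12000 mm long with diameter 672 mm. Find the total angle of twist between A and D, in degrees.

1.67°

J_AB = π(0.492)⁴/32 = 5.75×10^-3 m⁴; J_BC = π(0.330)⁴/32 = 1.16×10^-3 m⁴; J_CD = π(0.672)⁴/32 = 0.0200 m⁴.
θ = (T/G)·Σ L_i/J_i = (211000/25.7×10⁹)·(7.41/5.75×10^-3 + 1.93/1.16×10^-3 + 12.0/0.0200) = 0.02911 rad.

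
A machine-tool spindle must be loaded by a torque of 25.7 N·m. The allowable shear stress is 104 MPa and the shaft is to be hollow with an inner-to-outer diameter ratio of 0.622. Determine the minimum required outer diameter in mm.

For a hollow shaft with d_i/d_o = 0.622: τ_max = 16T/(π d_o³ (1−k⁴)), so d_o = [16T/(π τ_allow (1−k⁴))]^(1/3) = [16·25.70/(π·1.04×10^8·0.8503)]^(1/3) = 0.01140 m.

11.4 mm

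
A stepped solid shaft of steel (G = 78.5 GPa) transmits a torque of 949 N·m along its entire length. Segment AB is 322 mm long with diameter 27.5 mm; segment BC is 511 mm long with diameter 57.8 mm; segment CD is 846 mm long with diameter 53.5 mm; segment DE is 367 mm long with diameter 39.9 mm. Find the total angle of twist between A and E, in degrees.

J_AB = π(0.0275)⁴/32 = 5.61×10^-8 m⁴; J_BC = π(0.0578)⁴/32 = 1.10×10^-6 m⁴; J_CD = π(0.0535)⁴/32 = 8.04×10^-7 m⁴; J_DE = π(0.0399)⁴/32 = 2.49×10^-7 m⁴.
θ = (T/G)·Σ L_i/J_i = (949.0/78.5×10⁹)·(0.322/5.61×10^-8 + 0.511/1.10×10^-6 + 0.846/8.04×10^-7 + 0.367/2.49×10^-7) = 0.1055 rad.

6.05°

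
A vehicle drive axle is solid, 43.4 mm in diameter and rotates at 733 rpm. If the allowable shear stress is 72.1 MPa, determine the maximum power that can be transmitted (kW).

88.8 kW

J = πd⁴/32 = π(0.0434)⁴/32 = 3.483×10^-7 m⁴.
T_max = τ_allow·J/r = 7.21×10^7 × 3.483×10^-7 / 0.0217 = 1157 N·m.
ω = 2π·733/60 = 76.76 rad/s, so P_max = T_max·ω = 8.883×10^4 W.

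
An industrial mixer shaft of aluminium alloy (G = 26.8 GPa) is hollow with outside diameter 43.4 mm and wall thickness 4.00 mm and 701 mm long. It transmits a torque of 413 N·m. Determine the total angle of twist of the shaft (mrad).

55.6 mrad

J = π(d_o⁴ − d_i⁴)/32 = π(0.0434⁴ − 0.0354⁴)/32 = 1.941×10^-7 m⁴.
θ = T·L/(G·J) = 413.0 × 0.701 / (26.8×10⁹ × 1.941×10^-7) = 0.05565 rad.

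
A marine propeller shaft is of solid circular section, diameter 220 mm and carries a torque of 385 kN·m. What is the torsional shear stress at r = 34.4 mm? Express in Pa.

J = πd⁴/32 = π(0.220)⁴/32 = 2.300×10^-4 m⁴.
Shear stress varies linearly with radius: τ = T·r/J = 385000 × 0.0344 / 2.300×10^-4 = 5.759×10^7 Pa.

5.76e7 Pa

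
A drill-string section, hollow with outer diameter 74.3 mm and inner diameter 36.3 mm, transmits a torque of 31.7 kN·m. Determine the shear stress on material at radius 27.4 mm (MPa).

308 MPa

J = π(d_o⁴ − d_i⁴)/32 = π(0.0743⁴ − 0.0363⁴)/32 = 2.821×10^-6 m⁴.
Shear stress varies linearly with radius: τ = T·r/J = 31700 × 0.0274 / 2.821×10^-6 = 3.078×10^8 Pa.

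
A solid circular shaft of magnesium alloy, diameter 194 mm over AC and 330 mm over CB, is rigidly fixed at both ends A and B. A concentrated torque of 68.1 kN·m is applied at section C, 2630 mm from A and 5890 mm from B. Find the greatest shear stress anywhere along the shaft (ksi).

1.45 ksi

Compatibility: T_A·a/J_AC = T_B·b/J_CB with T_A + T_B = T₀.
J_AC = 1.39×10^-4 m⁴, J_CB = 1.16×10^-3 m⁴, so T_A = T₀·(J_AC/a)/((J_AC/a)+(J_CB/b)) = 14370 N·m, T_B = 53730 N·m.
τ in each portion: τ_AC = 1.00×10^7 Pa, τ_CB = 7.61×10^6 Pa; maximum is in AC.
τ_max = T_AC·r/J = 14370·0.0970/1.39×10^-4 = 1.002×10^7 Pa.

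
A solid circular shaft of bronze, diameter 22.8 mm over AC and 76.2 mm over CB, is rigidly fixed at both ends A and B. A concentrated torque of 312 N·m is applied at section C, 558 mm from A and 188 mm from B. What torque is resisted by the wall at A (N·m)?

Compatibility: T_A·a/J_AC = T_B·b/J_CB with T_A + T_B = T₀.
J_AC = 2.65×10^-8 m⁴, J_CB = 3.31×10^-6 m⁴, so T_A = T₀·(J_AC/a)/((J_AC/a)+(J_CB/b)) = 0.8403 N·m, T_B = 311.2 N·m.

0.840 N·m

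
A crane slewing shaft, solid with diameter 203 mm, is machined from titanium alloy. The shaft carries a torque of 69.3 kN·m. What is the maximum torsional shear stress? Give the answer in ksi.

6.12 ksi

J = πd⁴/32 = π(0.203)⁴/32 = 1.667×10^-4 m⁴.
τ_max = T·r/J = 69300 × 0.102 / 1.667×10^-4 = 4.219×10^7 Pa.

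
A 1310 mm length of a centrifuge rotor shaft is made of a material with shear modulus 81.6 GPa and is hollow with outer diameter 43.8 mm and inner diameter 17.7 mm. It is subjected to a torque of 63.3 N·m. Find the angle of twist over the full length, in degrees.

0.166°

J = π(d_o⁴ − d_i⁴)/32 = π(0.0438⁴ − 0.0177⁴)/32 = 3.517×10^-7 m⁴.
θ = T·L/(G·J) = 63.30 × 1.31 / (81.6×10⁹ × 3.517×10^-7) = 2.890×10^-3 rad.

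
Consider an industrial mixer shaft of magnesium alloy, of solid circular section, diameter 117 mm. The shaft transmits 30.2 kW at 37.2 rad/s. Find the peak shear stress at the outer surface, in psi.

374 psi

ω = 37.2 rad/s, so T = P/ω = 30.2×10³ / 37.20 = 811.8 N·m.
J = πd⁴/32 = π(0.117)⁴/32 = 1.840×10^-5 m⁴.
τ_max = T·r/J = 811.8 × 0.0585 / 1.840×10^-5 = 2.582×10^6 Pa.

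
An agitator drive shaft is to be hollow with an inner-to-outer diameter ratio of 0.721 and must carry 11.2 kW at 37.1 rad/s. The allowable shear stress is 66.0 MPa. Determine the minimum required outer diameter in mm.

ω = 37.1 rad/s, so T = P/ω = 11.2×10³ / 37.10 = 301.9 N·m.
For a hollow shaft with d_i/d_o = 0.721: τ_max = 16T/(π d_o³ (1−k⁴)), so d_o = [16T/(π τ_allow (1−k⁴))]^(1/3) = [16·301.9/(π·6.60×10^7·0.7298)]^(1/3) = 0.03172 m.

31.7 mm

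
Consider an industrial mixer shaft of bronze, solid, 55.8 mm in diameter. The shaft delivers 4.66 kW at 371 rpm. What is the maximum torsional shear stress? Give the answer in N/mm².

3.52 N/mm²

ω = 2π·371/60 = 38.85 rad/s, so T = P/ω = 4.66×10³ / 38.85 = 119.9 N·m.
J = πd⁴/32 = π(0.0558)⁴/32 = 9.518×10^-7 m⁴.
τ_max = T·r/J = 119.9 × 0.0279 / 9.518×10^-7 = 3.516×10^6 Pa.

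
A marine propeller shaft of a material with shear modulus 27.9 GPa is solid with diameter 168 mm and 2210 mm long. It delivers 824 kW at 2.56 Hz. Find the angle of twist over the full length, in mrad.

ω = 2π·2.56 = 16.08 rad/s, so T = P/ω = 824×10³ / 16.08 = 51230 N·m.
J = πd⁴/32 = π(0.168)⁴/32 = 7.821×10^-5 m⁴.
θ = T·L/(G·J) = 51230 × 2.21 / (27.9×10⁹ × 7.821×10^-5) = 0.05189 rad.

51.9 mrad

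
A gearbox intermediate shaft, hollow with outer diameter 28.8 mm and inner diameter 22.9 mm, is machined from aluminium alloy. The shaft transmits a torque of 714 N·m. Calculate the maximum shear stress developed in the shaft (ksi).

36.8 ksi

J = π(d_o⁴ − d_i⁴)/32 = π(0.0288⁴ − 0.0229⁴)/32 = 4.054×10^-8 m⁴.
τ_max = T·r/J = 714.0 × 0.0144 / 4.054×10^-8 = 2.536×10^8 Pa.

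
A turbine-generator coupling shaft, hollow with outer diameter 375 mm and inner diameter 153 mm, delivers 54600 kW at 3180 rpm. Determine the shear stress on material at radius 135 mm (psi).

ω = 2π·3180/60 = 333.0 rad/s, so T = P/ω = 54600×10³ / 333.0 = 164000 N·m.
J = π(d_o⁴ − d_i⁴)/32 = π(0.375⁴ − 0.153⁴)/32 = 1.888×10^-3 m⁴.
Shear stress varies linearly with radius: τ = T·r/J = 164000 × 0.135 / 1.888×10^-3 = 1.173×10^7 Pa.

1700 psi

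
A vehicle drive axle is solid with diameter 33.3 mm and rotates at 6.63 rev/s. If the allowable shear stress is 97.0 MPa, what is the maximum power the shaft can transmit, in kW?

J = πd⁴/32 = π(0.0333)⁴/32 = 1.207×10^-7 m⁴.
T_max = τ_allow·J/r = 9.70×10^7 × 1.207×10^-7 / 0.0166 = 703.3 N·m.
ω = 2π·6.63 = 41.66 rad/s, so P_max = T_max·ω = 2.930×10^4 W.

29.3 kW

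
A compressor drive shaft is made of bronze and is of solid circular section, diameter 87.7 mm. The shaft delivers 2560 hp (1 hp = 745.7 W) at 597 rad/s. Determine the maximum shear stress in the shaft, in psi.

ω = 597 rad/s, so T = P/ω = 2560×745.7 / 597.0 = 3198 N·m.
J = πd⁴/32 = π(0.0877)⁴/32 = 5.808×10^-6 m⁴.
τ_max = T·r/J = 3198 × 0.0439 / 5.808×10^-6 = 2.414×10^7 Pa.

3500 psi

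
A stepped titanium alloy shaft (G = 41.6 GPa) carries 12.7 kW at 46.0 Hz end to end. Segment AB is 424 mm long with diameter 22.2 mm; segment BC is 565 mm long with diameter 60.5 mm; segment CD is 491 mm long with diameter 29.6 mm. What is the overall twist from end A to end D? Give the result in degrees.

1.50°

ω = 2π·46.0 = 289.0 rad/s, so T = P/ω = 12.7×10³ / 289.0 = 43.94 N·m.
J_AB = π(0.0222)⁴/32 = 2.38×10^-8 m⁴; J_BC = π(0.0605)⁴/32 = 1.32×10^-6 m⁴; J_CD = π(0.0296)⁴/32 = 7.54×10^-8 m⁴.
θ = (T/G)·Σ L_i/J_i = (43.94/41.6×10⁹)·(0.424/2.38×10^-8 + 0.565/1.32×10^-6 + 0.491/7.54×10^-8) = 0.02612 rad.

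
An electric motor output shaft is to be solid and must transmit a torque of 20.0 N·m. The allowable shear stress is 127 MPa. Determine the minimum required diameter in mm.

For a solid shaft τ_max = 16T/(πd³), so d = (16T/(π τ_allow))^(1/3) = (16·20.00/(π·1.27×10^8))^(1/3) = 0.009291 m.

9.29 mm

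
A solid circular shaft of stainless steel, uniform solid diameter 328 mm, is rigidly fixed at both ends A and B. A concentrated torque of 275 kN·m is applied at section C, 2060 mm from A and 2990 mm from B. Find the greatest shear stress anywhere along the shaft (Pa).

With uniform GJ and both ends fixed, compatibility θ_AC = θ_CB gives T_A·a = T_B·b, together with T_A + T_B = T₀.
T_A = T₀·b/(a+b) = 275000·2990/5050 = 162800 N·m; T_B = 112200 N·m.
τ in each portion: τ_AC = 2.35×10^7 Pa, τ_CB = 1.62×10^7 Pa; maximum is in AC.
τ_max = T_AC·r/J = 162800·0.164/1.14×10^-3 = 2.350×10^7 Pa.

2.35e7 Pa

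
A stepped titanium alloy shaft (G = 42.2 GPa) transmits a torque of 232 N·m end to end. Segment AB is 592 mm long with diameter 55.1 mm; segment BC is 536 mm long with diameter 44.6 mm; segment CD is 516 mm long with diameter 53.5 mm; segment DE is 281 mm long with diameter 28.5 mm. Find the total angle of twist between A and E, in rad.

0.0386 rad

J_AB = π(0.0551)⁴/32 = 9.05×10^-7 m⁴; J_BC = π(0.0446)⁴/32 = 3.88×10^-7 m⁴; J_CD = π(0.0535)⁴/32 = 8.04×10^-7 m⁴; J_DE = π(0.0285)⁴/32 = 6.48×10^-8 m⁴.
θ = (T/G)·Σ L_i/J_i = (232.0/42.2×10⁹)·(0.592/9.05×10^-7 + 0.536/3.88×10^-7 + 0.516/8.04×10^-7 + 0.281/6.48×10^-8) = 0.03856 rad.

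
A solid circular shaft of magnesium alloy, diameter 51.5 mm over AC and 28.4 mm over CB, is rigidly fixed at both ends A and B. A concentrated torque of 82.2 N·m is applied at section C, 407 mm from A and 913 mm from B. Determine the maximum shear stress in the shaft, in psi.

Compatibility: T_A·a/J_AC = T_B·b/J_CB with T_A + T_B = T₀.
J_AC = 6.91×10^-7 m⁴, J_CB = 6.39×10^-8 m⁴, so T_A = T₀·(J_AC/a)/((J_AC/a)+(J_CB/b)) = 78.95 N·m, T_B = 3.255 N·m.
τ in each portion: τ_AC = 2.94×10^6 Pa, τ_CB = 7.24×10^5 Pa; maximum is in AC.
τ_max = T_AC·r/J = 78.95·0.0257/6.91×10^-7 = 2.944×10^6 Pa.

427 psi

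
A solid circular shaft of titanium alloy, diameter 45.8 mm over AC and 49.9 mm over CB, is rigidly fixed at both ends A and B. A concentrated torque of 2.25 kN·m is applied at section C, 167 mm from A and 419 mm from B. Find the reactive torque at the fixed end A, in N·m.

Compatibility: T_A·a/J_AC = T_B·b/J_CB with T_A + T_B = T₀.
J_AC = 4.32×10^-7 m⁴, J_CB = 6.09×10^-7 m⁴, so T_A = T₀·(J_AC/a)/((J_AC/a)+(J_CB/b)) = 1441 N·m, T_B = 809.2 N·m.

1440 N·m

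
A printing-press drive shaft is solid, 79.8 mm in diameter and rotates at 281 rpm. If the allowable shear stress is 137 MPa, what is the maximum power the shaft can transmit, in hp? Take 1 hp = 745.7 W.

539 hp

J = πd⁴/32 = π(0.0798)⁴/32 = 3.981×10^-6 m⁴.
T_max = τ_allow·J/r = 1.37×10^8 × 3.981×10^-6 / 0.0399 = 13670 N·m.
ω = 2π·281/60 = 29.43 rad/s, so P_max = T_max·ω = 4.022×10^5 W.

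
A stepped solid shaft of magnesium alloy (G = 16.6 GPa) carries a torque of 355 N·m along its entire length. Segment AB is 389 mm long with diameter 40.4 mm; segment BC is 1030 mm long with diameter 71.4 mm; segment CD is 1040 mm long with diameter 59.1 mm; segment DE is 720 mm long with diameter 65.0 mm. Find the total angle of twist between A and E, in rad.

J_AB = π(0.0404)⁴/32 = 2.62×10^-7 m⁴; J_BC = π(0.0714)⁴/32 = 2.55×10^-6 m⁴; J_CD = π(0.0591)⁴/32 = 1.20×10^-6 m⁴; J_DE = π(0.0650)⁴/32 = 1.75×10^-6 m⁴.
θ = (T/G)·Σ L_i/J_i = (355.0/16.6×10⁹)·(0.389/2.62×10^-7 + 1.03/2.55×10^-6 + 1.04/1.20×10^-6 + 0.720/1.75×10^-6) = 0.06780 rad.

0.0678 rad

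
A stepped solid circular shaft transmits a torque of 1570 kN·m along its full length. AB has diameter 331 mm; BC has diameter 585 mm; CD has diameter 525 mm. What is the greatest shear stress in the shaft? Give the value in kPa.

220000 kPa

Under the same torque, τ_max = 16T/(πd³) is largest where d is smallest — segment AB (d = 331 mm).
τ_max = 16·1.570e6/(π·(0.331)³) = 2.205×10^8 Pa.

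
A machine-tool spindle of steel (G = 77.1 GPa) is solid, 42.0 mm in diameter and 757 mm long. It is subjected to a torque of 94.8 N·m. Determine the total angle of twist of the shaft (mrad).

3.05 mrad

J = πd⁴/32 = π(0.0420)⁴/32 = 3.055×10^-7 m⁴.
θ = T·L/(G·J) = 94.80 × 0.757 / (77.1×10⁹ × 3.055×10^-7) = 3.047×10^-3 rad.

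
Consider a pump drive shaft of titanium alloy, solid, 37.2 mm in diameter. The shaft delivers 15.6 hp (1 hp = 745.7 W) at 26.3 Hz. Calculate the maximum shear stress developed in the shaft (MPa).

ω = 2π·26.3 = 165.2 rad/s, so T = P/ω = 15.6×745.7 / 165.2 = 70.40 N·m.
J = πd⁴/32 = π(0.0372)⁴/32 = 1.880×10^-7 m⁴.
τ_max = T·r/J = 70.40 × 0.0186 / 1.880×10^-7 = 6.965×10^6 Pa.

6.96 MPa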